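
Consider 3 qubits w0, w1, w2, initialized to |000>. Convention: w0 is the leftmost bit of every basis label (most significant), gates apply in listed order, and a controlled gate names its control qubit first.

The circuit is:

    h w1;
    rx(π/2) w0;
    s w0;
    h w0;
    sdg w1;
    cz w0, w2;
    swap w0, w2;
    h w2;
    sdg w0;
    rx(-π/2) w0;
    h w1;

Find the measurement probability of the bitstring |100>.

Outcome |100> occurs with probability 1/8.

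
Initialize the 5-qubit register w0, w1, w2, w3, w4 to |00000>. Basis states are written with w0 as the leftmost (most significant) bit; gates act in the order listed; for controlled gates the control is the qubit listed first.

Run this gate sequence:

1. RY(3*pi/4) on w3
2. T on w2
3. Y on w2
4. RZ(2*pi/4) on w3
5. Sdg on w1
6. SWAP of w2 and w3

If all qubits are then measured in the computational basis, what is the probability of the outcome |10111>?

A full measurement returns |10111> with probability 0.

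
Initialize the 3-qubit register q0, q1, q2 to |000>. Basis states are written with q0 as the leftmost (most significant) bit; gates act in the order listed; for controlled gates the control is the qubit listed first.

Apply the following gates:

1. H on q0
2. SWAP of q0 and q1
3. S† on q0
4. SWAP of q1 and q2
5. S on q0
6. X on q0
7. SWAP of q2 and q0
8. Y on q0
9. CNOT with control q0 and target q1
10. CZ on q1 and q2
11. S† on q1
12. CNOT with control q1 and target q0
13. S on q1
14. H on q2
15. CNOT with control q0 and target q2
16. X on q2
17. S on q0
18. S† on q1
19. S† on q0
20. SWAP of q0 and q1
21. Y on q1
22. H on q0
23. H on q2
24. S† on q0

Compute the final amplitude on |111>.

|111> carries amplitude -1/2 + I/2 in the final state.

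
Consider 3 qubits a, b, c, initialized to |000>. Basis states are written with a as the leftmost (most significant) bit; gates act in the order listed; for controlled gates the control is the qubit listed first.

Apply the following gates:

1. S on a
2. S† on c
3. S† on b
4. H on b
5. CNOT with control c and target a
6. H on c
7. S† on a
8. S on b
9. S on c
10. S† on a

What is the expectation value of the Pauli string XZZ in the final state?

In the final state, XZZ has expectation 0.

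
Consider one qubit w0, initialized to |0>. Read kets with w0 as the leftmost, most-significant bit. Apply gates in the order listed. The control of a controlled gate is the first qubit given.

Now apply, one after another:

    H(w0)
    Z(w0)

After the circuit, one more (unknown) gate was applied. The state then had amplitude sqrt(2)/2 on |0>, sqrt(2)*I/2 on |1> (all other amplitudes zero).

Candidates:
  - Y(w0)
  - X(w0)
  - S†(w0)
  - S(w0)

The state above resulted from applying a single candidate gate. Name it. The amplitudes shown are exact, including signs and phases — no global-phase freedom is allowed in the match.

The applied gate was S†(w0).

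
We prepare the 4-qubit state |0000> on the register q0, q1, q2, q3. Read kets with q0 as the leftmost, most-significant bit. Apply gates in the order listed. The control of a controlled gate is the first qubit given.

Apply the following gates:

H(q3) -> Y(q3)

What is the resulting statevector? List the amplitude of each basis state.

The final amplitudes are -sqrt(2)*I/2 on |0000>, sqrt(2)*I/2 on |0001>, and 0 on every other basis state.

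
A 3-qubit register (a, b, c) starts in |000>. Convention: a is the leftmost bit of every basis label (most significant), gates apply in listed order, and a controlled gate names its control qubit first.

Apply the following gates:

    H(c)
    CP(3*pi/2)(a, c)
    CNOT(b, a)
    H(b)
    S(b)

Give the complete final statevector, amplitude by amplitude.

After the circuit, the state carries amplitude 1/2 on |000>, 1/2 on |001>, I/2 on |010>, I/2 on |011>, 0 on |100>, 0 on |101>, 0 on |110>, 0 on |111>.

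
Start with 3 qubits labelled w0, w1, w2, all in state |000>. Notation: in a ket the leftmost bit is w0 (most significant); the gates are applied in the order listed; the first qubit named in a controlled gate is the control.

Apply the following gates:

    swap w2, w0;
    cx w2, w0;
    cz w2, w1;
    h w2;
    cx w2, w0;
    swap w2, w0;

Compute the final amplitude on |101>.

The amplitude on |101> is sqrt(2)/2.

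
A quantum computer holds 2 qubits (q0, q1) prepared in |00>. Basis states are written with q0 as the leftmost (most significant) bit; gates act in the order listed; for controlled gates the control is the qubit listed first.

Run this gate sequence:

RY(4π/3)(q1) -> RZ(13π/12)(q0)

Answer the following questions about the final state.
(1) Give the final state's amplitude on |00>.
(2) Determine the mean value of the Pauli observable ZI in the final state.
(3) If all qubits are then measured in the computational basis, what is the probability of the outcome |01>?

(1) |00> carries amplitude exp(11*I*pi/24)/2 in the final state.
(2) The expectation value of ZI is 1.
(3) A full measurement returns |01> with probability 3/4.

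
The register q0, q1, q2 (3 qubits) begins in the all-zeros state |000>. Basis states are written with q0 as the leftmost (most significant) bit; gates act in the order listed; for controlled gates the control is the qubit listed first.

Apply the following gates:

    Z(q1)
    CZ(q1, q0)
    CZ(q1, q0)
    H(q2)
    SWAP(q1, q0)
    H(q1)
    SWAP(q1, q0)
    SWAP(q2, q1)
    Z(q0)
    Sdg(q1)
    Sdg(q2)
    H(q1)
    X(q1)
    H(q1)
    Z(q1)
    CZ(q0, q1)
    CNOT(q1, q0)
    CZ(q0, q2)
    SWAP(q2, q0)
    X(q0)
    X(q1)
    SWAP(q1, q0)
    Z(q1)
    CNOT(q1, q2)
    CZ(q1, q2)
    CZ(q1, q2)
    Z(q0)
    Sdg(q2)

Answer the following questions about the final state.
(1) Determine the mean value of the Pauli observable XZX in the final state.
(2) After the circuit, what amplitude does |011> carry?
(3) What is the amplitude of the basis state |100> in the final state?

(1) The expectation value of XZX is 1.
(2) |011> carries amplitude 1/2 in the final state.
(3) The final state's coefficient on |100> equals 0.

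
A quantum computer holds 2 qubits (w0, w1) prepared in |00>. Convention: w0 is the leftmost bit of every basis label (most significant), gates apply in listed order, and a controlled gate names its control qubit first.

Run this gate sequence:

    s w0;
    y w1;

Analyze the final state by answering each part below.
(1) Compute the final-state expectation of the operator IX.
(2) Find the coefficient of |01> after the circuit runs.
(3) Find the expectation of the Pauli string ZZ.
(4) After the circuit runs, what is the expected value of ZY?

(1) The expectation value of IX is 0.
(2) |01> carries amplitude I in the final state.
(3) The observable ZZ averages to -1.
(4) The observable ZY averages to 0.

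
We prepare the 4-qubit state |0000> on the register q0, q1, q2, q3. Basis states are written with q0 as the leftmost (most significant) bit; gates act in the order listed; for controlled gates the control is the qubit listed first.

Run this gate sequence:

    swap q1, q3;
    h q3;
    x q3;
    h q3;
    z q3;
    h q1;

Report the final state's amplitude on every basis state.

The final amplitudes are sqrt(2)/2 on |0000>, sqrt(2)/2 on |0100>, and 0 on every other basis state. Key observation: steps 2-5 multiply out to the identity, so the circuit reduces to the remaining gates.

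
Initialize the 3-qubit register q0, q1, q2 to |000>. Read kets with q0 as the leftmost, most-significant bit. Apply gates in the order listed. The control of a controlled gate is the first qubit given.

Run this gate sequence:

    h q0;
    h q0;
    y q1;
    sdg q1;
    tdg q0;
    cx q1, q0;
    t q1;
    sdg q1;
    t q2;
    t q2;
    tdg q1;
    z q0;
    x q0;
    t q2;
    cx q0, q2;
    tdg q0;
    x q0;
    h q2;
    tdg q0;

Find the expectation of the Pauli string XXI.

In the final state, XXI has expectation 0. Key observation: gates 1-2 undo each other exactly, leaving only the rest of the circuit to track.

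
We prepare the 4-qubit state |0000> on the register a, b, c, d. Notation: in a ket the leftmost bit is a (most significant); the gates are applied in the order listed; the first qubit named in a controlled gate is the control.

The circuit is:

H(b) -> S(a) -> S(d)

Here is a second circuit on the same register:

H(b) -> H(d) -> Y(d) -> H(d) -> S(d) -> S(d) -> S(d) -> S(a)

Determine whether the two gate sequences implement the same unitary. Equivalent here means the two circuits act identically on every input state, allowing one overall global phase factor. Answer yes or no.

No — the two circuits implement different unitaries, even allowing a global phase.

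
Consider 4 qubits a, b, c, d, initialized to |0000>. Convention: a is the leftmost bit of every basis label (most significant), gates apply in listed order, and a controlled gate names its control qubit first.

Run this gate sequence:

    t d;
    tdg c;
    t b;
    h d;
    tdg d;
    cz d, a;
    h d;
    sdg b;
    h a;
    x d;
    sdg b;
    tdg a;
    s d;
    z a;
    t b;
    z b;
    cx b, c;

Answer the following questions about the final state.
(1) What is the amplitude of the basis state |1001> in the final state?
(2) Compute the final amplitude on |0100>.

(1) |1001> carries amplitude sqrt(2)*(-1 - exp(I*pi/4))/4 in the final state.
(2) The amplitude on |0100> is 0.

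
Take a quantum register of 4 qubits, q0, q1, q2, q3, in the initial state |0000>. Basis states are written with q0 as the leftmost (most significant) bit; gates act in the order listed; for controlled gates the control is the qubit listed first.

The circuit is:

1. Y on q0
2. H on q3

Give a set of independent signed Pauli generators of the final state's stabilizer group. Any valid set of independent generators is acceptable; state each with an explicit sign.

One valid set of independent stabilizer generators is +IIIX, -ZIII, +IZII, +IIZI (any independent generating set of the same group is equally correct).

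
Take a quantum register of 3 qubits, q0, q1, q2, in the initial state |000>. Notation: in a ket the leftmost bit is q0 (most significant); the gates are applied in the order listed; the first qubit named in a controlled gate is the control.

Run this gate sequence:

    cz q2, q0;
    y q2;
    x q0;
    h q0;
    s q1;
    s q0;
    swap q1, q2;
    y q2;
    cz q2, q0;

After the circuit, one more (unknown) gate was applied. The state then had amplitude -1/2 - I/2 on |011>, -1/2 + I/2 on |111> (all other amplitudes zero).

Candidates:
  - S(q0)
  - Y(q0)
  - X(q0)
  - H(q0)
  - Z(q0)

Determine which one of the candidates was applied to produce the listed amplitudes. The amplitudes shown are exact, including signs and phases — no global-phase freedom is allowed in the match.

The unique candidate consistent with the amplitudes is H(q0).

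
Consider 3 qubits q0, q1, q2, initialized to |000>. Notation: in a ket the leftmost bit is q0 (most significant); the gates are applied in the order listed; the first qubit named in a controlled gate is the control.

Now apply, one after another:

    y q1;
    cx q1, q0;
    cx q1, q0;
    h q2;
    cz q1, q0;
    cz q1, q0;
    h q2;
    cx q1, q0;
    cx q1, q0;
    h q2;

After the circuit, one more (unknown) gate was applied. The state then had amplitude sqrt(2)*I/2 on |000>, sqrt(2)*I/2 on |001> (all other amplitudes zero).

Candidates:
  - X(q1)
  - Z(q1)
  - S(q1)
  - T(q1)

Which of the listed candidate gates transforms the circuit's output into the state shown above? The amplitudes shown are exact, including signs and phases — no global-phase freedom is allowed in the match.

The applied gate was X(q1).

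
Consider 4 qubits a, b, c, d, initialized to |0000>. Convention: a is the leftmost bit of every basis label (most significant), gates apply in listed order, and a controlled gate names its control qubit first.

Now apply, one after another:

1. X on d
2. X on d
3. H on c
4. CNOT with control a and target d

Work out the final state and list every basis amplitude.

The resulting statevector has amplitude sqrt(2)/2 on |0000>, sqrt(2)/2 on |0010>, and 0 on every other basis state. Key observation: the block from step 1 through step 2 cancels to the identity and can be dropped.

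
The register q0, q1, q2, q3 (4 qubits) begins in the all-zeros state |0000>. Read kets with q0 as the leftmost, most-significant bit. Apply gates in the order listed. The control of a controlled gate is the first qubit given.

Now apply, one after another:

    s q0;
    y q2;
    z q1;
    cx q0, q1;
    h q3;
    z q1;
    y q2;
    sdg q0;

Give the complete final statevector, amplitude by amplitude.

The resulting statevector has amplitude sqrt(2)/2 on |0000>, sqrt(2)/2 on |0001>, and 0 on every other basis state.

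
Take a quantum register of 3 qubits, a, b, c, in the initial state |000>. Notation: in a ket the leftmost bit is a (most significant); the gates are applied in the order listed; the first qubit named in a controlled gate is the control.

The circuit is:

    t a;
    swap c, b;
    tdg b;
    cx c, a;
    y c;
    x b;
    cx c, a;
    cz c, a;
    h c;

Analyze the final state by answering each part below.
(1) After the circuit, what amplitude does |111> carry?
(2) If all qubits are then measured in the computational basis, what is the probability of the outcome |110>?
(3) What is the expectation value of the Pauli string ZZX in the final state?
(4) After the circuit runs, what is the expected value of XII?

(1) The final state's coefficient on |111> equals sqrt(2)*I/2.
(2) Outcome |110> occurs with probability 1/2.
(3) In the final state, ZZX has expectation -1.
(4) The observable XII averages to 0.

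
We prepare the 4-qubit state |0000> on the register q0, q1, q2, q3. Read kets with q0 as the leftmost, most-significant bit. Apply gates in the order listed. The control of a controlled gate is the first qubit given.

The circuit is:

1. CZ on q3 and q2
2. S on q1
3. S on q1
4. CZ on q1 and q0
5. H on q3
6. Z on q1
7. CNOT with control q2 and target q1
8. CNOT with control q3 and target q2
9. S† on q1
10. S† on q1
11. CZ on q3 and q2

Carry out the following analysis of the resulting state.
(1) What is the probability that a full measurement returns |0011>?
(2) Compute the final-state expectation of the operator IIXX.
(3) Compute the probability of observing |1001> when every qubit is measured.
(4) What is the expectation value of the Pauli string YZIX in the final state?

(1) The probability of measuring |0011> is 1/2.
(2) The expectation value of IIXX is -1.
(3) The probability of measuring |1001> is 0.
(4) The expectation value of YZIX is 0.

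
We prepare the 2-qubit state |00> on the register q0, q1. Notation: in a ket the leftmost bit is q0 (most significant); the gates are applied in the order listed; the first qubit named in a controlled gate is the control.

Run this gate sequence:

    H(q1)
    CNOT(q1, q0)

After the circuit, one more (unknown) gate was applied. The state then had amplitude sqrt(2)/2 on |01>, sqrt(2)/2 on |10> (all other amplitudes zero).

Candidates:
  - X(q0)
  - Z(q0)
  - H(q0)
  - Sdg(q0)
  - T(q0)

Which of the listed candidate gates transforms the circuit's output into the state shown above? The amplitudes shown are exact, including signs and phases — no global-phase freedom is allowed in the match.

It was X(q0) that produced the state shown.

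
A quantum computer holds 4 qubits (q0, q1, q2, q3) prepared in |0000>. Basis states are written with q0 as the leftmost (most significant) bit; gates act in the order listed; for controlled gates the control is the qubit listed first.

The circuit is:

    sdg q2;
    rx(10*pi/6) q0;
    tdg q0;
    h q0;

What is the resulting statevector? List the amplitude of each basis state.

The resulting statevector has amplitude -sqrt(6)/4 - sqrt(2)*exp(I*pi/4)/4 on |0000>, -sqrt(6)/4 + sqrt(2)*exp(I*pi/4)/4 on |1000>, and 0 on every other basis state.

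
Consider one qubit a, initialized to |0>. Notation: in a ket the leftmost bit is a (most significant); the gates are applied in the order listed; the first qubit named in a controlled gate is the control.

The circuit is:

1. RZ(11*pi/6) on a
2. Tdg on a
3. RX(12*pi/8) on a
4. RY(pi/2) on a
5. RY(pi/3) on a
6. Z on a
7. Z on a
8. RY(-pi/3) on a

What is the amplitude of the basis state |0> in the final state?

|0> carries amplitude (1 - I)*exp(I*pi/12)/2 in the final state. Key observation: the block from step 5 through step 8 cancels to the identity and can be dropped.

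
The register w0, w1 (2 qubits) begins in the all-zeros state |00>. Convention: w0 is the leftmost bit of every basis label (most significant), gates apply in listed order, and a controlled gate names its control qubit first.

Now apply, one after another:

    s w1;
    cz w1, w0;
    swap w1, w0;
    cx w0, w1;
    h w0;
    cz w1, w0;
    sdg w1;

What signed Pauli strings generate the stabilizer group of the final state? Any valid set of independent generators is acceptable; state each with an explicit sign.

The final state is stabilized by the group generated by +XI, +IZ; other independent generating sets are equally valid.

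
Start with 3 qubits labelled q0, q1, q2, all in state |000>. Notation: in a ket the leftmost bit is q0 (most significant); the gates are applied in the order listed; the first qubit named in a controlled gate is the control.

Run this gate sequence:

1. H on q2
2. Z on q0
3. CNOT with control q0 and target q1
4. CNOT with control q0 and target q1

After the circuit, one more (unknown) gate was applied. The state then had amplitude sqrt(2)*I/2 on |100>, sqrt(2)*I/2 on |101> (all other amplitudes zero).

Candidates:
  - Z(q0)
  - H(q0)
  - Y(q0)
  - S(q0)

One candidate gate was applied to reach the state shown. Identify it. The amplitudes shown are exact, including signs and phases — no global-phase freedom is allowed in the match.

It was Y(q0) that produced the state shown. Key observation: steps 3-4 multiply out to the identity, so the circuit reduces to the remaining gates.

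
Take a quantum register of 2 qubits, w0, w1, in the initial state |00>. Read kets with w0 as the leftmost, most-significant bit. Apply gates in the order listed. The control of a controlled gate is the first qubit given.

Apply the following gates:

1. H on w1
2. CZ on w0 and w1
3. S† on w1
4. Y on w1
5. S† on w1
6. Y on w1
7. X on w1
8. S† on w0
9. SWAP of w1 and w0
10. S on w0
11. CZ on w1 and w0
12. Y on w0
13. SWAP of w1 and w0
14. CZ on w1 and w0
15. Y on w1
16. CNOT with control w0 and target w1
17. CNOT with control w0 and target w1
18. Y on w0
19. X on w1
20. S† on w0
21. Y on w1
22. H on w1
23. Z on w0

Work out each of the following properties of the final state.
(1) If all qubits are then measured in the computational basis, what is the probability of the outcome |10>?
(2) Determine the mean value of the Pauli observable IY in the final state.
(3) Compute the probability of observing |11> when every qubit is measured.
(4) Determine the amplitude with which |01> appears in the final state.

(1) The probability of measuring |10> is 1/2.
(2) The expectation value of IY is 1.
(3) A full measurement returns |11> with probability 1/2.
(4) |01> carries amplitude 0 in the final state.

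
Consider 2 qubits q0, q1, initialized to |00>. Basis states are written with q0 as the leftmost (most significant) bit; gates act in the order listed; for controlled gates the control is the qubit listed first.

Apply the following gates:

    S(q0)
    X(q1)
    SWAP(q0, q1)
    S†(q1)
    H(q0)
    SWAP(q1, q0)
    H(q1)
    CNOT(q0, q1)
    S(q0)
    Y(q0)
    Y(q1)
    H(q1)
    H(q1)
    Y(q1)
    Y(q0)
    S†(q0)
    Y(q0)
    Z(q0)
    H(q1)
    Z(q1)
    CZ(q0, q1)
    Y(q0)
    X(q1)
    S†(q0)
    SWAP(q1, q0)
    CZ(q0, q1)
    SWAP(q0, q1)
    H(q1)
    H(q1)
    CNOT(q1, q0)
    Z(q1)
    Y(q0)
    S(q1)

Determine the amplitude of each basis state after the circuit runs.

The resulting statevector has amplitude 0 on |00>, sqrt(2)/2 on |01>, sqrt(2)*I/2 on |10>, 0 on |11>. Key observation: the block from step 9 through step 16 cancels to the identity and can be dropped.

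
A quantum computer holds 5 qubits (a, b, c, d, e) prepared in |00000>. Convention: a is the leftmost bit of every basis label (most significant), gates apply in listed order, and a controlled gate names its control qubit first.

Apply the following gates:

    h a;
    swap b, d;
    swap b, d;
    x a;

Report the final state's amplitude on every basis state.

After the circuit, the state carries amplitude sqrt(2)/2 on |00000>, sqrt(2)/2 on |10000>, and 0 on every other basis state. Key observation: steps 2-3 multiply out to the identity, so the circuit reduces to the remaining gates.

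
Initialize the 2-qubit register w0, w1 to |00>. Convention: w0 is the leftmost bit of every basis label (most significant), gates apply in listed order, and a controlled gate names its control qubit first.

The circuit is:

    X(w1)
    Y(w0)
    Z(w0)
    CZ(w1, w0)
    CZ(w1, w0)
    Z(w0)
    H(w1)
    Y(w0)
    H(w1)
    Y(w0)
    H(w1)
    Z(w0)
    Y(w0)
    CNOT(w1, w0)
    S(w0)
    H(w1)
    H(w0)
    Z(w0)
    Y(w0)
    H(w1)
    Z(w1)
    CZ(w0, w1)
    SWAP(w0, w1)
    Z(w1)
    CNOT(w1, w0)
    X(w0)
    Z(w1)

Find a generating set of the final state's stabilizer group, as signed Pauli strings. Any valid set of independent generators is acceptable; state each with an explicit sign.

The stabilizer group can be generated by +YZ, +ZY, among other valid generating sets. Key observation: the block from step 3 through step 6 cancels to the identity and can be dropped.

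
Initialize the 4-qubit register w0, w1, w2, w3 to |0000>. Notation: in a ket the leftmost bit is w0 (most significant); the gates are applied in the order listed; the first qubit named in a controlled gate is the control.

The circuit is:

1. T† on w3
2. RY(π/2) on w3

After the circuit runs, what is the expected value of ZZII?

The expectation value of ZZII is 1.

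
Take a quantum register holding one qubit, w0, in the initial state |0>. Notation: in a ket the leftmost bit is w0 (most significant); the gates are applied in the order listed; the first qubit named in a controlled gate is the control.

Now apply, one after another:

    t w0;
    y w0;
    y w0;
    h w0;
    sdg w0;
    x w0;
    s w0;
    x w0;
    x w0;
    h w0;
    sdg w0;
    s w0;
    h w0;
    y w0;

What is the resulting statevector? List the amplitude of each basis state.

After the circuit, the state carries amplitude sqrt(2)/2 on |0>, sqrt(2)/2 on |1>.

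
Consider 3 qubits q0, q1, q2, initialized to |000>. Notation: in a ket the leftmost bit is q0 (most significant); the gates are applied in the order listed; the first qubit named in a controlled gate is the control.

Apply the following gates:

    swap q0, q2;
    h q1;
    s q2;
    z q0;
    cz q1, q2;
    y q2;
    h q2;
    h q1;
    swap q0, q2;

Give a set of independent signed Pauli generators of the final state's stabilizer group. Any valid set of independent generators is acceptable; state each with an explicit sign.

The final state is stabilized by the group generated by -XII, +IZI, +IIZ; other independent generating sets are equally valid.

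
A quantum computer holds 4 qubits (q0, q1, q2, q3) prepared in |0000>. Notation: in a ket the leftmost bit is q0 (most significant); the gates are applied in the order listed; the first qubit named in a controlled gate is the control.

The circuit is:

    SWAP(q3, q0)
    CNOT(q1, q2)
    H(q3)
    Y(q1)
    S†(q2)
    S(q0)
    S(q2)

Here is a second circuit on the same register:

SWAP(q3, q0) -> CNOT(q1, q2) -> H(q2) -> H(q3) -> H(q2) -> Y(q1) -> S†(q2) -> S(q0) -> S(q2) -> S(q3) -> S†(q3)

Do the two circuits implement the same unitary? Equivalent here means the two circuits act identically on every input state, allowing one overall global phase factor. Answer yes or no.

Yes, they are equivalent — the unitaries differ by at most a global phase.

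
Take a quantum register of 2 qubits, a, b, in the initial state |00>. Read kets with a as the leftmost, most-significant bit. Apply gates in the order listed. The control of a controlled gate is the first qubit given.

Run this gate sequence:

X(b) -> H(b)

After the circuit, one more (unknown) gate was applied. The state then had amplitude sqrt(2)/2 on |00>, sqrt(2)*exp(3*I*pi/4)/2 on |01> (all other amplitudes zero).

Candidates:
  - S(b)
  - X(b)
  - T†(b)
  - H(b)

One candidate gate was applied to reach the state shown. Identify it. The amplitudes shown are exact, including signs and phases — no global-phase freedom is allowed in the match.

The applied gate was T†(b).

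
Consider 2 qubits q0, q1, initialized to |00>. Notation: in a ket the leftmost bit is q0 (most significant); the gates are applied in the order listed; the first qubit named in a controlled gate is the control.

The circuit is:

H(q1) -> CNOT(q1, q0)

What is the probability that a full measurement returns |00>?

Outcome |00> occurs with probability 1/2.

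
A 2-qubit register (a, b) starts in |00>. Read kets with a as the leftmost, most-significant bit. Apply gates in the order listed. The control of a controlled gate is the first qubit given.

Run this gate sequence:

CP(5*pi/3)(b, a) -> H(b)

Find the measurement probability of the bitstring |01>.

A full measurement returns |01> with probability 1/2.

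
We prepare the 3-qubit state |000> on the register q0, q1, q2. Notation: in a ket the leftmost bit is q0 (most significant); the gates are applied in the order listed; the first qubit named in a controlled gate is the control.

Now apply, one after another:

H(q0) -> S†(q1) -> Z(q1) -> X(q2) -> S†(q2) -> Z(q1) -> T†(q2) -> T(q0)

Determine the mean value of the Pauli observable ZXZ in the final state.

The expectation value of ZXZ is 0.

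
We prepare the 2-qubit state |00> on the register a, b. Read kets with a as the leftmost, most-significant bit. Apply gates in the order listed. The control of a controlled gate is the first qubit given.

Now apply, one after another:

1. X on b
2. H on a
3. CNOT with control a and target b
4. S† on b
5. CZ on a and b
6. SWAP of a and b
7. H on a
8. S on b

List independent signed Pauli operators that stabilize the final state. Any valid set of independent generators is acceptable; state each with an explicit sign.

One valid set of independent stabilizer generators is -XZ, -ZX (any independent generating set of the same group is equally correct).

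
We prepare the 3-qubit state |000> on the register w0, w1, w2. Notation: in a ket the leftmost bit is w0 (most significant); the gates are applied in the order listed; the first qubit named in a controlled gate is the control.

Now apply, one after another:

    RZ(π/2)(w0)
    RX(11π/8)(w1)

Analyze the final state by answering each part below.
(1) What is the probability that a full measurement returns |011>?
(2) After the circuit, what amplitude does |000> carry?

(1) A full measurement returns |011> with probability 0.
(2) |000> carries amplitude exp(3*I*pi/4)*cos(5*pi/16) in the final state.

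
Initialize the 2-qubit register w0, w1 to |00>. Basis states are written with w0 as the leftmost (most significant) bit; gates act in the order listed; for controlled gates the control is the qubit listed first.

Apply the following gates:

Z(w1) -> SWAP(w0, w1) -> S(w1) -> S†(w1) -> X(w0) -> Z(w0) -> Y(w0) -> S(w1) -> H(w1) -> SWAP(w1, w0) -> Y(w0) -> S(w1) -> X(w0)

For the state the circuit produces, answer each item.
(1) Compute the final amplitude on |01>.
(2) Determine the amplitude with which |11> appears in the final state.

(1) The final state's coefficient on |01> equals 0. Key observation: gates 3-4 undo each other exactly, leaving only the rest of the circuit to track.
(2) The amplitude on |11> is 0.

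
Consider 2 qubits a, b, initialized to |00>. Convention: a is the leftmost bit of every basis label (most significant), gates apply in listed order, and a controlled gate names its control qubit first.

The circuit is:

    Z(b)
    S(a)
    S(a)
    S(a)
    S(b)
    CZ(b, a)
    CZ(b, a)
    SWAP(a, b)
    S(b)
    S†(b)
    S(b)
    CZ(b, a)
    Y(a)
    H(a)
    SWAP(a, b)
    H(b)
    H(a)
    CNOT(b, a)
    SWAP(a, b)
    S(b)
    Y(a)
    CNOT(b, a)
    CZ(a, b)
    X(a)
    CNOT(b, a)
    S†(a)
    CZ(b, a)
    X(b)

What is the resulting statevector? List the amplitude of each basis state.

The final amplitudes are 0 on |00>, 0 on |01>, sqrt(2)/2 on |10>, -sqrt(2)*I/2 on |11>. Key observation: steps 6-7 multiply out to the identity, so the circuit reduces to the remaining gates.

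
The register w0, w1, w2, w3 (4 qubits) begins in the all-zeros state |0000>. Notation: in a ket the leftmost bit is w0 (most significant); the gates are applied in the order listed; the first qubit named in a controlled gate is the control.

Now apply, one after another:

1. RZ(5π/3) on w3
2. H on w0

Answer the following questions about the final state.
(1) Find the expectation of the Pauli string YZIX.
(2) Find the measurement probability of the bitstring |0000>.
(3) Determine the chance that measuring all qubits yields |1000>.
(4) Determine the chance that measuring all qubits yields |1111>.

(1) The observable YZIX averages to 0.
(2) A full measurement returns |0000> with probability 1/2.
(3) Outcome |1000> occurs with probability 1/2.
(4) A full measurement returns |1111> with probability 0.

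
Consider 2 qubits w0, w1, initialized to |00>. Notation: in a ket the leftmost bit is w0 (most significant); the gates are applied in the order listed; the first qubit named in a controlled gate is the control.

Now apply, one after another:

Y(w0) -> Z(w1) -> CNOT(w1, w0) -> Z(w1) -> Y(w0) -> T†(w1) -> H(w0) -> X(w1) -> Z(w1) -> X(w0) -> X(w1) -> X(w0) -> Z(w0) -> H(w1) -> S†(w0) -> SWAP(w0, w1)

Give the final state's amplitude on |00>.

The amplitude on |00> is -1/2.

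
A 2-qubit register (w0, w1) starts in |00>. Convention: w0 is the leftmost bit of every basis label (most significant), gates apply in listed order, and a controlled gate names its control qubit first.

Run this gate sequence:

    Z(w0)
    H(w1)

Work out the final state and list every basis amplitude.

After the circuit, the state carries amplitude sqrt(2)/2 on |00>, sqrt(2)/2 on |01>, 0 on |10>, 0 on |11>.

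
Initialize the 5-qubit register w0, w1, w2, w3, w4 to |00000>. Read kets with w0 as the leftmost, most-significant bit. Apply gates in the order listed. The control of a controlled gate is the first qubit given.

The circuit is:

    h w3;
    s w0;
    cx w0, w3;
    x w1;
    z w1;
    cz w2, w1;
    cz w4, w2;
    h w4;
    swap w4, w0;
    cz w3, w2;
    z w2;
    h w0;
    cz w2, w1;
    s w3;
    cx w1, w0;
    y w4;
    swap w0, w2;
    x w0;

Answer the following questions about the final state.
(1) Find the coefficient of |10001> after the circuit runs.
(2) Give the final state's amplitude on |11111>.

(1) The amplitude on |10001> is 0.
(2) The amplitude on |11111> is sqrt(2)/2.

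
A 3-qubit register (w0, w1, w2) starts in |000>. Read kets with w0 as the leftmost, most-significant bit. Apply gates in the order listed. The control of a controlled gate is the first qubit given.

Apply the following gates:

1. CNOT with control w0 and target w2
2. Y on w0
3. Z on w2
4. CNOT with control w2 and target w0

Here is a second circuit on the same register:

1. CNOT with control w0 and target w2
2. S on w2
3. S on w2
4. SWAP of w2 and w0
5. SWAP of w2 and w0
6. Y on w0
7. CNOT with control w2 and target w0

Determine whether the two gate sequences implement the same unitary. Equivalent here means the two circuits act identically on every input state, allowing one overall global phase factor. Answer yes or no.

Yes: on every input state the two circuits agree up to one overall phase factor.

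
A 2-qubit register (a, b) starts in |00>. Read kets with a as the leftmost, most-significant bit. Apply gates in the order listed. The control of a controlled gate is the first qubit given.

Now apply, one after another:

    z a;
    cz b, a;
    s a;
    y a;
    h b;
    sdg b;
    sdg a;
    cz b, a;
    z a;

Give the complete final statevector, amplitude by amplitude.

The final amplitudes are 0 on |00>, 0 on |01>, -sqrt(2)/2 on |10>, -sqrt(2)*I/2 on |11>.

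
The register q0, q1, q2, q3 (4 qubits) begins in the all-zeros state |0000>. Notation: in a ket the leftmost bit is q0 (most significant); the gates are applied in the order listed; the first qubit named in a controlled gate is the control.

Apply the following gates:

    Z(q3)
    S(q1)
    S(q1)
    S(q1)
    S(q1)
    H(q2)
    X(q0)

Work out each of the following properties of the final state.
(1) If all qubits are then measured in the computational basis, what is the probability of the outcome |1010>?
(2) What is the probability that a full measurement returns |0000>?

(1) Outcome |1010> occurs with probability 1/2. Key observation: gates 2-5 undo each other exactly, leaving only the rest of the circuit to track.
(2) Outcome |0000> occurs with probability 0.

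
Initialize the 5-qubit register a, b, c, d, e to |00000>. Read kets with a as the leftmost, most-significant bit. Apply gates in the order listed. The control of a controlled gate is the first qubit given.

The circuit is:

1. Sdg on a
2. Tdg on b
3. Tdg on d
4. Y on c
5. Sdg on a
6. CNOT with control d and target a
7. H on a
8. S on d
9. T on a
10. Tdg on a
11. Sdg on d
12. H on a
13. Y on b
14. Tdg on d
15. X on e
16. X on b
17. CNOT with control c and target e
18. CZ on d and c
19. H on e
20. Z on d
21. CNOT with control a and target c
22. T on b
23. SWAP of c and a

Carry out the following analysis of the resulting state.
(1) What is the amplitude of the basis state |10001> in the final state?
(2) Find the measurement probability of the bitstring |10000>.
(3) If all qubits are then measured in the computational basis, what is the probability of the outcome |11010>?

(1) The amplitude on |10001> is -sqrt(2)/2. Key observation: the block from step 7 through step 12 cancels to the identity and can be dropped.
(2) The probability of measuring |10000> is 1/2.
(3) Outcome |11010> occurs with probability 0.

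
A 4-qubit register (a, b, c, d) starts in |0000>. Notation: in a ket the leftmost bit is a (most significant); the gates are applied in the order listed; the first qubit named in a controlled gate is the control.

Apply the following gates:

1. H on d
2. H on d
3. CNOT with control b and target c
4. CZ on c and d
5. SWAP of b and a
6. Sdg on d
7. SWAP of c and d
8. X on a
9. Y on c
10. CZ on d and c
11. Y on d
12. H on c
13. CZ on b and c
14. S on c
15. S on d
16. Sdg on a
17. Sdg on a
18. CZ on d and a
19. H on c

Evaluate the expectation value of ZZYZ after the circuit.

The observable ZZYZ averages to 1. Key observation: gates 1-2 undo each other exactly, leaving only the rest of the circuit to track.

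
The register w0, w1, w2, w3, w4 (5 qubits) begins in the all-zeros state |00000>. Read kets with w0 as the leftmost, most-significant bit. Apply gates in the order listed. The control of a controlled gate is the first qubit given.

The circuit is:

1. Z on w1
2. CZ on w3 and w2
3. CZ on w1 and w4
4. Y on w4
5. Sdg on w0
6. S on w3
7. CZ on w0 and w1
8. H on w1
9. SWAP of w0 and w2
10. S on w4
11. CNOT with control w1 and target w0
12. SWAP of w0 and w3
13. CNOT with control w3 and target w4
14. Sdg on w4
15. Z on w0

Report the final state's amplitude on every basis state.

After the circuit, the state carries amplitude sqrt(2)*I/2 on |00001>, -sqrt(2)/2 on |01010>, and 0 on every other basis state.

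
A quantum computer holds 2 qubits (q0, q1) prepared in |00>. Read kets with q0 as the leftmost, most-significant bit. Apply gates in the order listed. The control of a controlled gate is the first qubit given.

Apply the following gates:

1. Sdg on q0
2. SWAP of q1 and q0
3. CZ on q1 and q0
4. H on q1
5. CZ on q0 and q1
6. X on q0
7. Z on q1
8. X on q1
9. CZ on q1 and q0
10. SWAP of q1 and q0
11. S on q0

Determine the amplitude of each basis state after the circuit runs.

The resulting statevector has amplitude 0 on |00>, -sqrt(2)/2 on |01>, 0 on |10>, -sqrt(2)*I/2 on |11>.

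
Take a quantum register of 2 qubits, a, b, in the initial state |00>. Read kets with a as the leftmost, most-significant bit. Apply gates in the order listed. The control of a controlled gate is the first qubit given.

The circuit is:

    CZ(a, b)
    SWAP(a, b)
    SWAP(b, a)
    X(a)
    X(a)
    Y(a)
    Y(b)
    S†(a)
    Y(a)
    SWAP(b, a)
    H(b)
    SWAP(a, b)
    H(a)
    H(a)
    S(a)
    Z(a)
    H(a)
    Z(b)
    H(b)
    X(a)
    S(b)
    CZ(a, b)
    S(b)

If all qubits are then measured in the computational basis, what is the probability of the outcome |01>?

A full measurement returns |01> with probability 1/4. Key observation: gates 4-5 undo each other exactly, leaving only the rest of the circuit to track.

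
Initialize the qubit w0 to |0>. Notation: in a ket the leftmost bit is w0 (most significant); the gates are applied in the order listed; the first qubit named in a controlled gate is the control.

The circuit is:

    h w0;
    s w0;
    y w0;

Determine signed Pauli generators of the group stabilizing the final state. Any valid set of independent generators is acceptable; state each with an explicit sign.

The stabilizer group can be generated by +Y, among other valid generating sets.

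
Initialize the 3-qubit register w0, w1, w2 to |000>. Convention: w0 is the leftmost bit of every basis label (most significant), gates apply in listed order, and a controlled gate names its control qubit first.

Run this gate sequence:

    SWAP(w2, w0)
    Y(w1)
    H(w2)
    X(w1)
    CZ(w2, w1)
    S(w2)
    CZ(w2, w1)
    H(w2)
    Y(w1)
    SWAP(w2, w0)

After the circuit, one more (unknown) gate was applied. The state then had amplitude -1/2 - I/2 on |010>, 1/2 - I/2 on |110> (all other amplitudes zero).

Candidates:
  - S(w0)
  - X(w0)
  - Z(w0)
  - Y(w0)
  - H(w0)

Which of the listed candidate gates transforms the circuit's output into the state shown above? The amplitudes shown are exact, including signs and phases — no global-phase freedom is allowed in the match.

The unique candidate consistent with the amplitudes is Z(w0).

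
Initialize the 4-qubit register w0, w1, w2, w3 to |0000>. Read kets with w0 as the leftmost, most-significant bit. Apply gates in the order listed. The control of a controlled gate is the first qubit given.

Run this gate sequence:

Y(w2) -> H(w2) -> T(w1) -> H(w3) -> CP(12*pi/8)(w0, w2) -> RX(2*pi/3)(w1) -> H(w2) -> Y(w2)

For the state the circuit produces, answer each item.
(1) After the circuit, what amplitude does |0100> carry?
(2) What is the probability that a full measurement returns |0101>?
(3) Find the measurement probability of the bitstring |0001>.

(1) The final state's coefficient on |0100> equals -sqrt(6)*I/4.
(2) The probability of measuring |0101> is 3/8.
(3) Outcome |0001> occurs with probability 1/8.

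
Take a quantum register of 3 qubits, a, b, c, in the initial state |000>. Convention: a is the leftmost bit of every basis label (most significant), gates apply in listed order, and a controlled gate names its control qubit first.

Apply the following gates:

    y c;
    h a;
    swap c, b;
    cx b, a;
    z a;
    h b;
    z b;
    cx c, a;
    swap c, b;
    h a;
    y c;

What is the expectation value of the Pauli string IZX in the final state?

The observable IZX averages to -1.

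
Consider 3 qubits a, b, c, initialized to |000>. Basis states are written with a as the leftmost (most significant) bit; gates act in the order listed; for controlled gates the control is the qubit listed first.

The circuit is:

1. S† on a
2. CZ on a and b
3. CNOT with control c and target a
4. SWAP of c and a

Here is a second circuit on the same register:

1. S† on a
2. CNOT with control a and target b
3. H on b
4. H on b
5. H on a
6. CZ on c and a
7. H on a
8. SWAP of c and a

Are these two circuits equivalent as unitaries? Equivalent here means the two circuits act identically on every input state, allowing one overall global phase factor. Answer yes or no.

No — the two circuits implement different unitaries, even allowing a global phase.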